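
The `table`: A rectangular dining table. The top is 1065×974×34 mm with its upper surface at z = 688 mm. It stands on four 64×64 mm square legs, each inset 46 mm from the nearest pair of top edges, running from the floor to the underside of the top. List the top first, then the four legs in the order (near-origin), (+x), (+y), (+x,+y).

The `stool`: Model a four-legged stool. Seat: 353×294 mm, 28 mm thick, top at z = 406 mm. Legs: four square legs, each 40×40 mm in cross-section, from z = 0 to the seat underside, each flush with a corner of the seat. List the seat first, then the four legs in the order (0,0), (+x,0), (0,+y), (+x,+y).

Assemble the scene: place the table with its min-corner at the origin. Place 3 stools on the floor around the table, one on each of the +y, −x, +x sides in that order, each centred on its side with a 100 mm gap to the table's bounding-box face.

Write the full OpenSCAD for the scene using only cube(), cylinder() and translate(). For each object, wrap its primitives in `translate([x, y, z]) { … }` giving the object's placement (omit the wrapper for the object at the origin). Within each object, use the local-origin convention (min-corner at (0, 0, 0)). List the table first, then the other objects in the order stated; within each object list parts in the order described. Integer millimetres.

translate([0, 0, 654]) cube([1065, 974, 34]);
translate([46, 46, 0]) cube([64, 64, 654]);
translate([955, 46, 0]) cube([64, 64, 654]);
translate([46, 864, 0]) cube([64, 64, 654]);
translate([955, 864, 0]) cube([64, 64, 654]);
translate([356, 1074, 0]) {
  translate([0, 0, 378]) cube([353, 294, 28]);
  cube([40, 40, 378]);
  translate([313, 0, 0]) cube([40, 40, 378]);
  translate([0, 254, 0]) cube([40, 40, 378]);
  translate([313, 254, 0]) cube([40, 40, 378]);
}
translate([-453, 340, 0]) {
  translate([0, 0, 378]) cube([353, 294, 28]);
  cube([40, 40, 378]);
  translate([313, 0, 0]) cube([40, 40, 378]);
  translate([0, 254, 0]) cube([40, 40, 378]);
  translate([313, 254, 0]) cube([40, 40, 378]);
}
translate([1165, 340, 0]) {
  translate([0, 0, 378]) cube([353, 294, 28]);
  cube([40, 40, 378]);
  translate([313, 0, 0]) cube([40, 40, 378]);
  translate([0, 254, 0]) cube([40, 40, 378]);
  translate([313, 254, 0]) cube([40, 40, 378]);
}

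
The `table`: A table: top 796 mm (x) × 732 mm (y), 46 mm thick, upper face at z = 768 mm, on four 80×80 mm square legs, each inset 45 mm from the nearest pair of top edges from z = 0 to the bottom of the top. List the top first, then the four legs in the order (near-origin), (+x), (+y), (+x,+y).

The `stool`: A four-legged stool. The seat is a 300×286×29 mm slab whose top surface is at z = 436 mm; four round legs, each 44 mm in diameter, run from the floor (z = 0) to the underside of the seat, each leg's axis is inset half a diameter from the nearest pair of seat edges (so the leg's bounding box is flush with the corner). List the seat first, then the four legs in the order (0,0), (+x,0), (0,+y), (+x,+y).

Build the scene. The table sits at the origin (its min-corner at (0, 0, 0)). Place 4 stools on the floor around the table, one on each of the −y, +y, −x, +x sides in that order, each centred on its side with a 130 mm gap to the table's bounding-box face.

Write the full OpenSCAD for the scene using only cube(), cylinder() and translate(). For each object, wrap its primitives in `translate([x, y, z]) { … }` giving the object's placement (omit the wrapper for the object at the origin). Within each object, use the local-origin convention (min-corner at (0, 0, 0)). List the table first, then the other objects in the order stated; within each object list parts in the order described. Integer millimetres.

translate([0, 0, 722]) cube([796, 732, 46]);
translate([45, 45, 0]) cube([80, 80, 722]);
translate([671, 45, 0]) cube([80, 80, 722]);
translate([45, 607, 0]) cube([80, 80, 722]);
translate([671, 607, 0]) cube([80, 80, 722]);
translate([248, -416, 0]) {
  translate([0, 0, 407]) cube([300, 286, 29]);
  translate([22, 22, 0]) cylinder(h = 407, r = 22);
  translate([278, 22, 0]) cylinder(h = 407, r = 22);
  translate([22, 264, 0]) cylinder(h = 407, r = 22);
  translate([278, 264, 0]) cylinder(h = 407, r = 22);
}
translate([248, 862, 0]) {
  translate([0, 0, 407]) cube([300, 286, 29]);
  translate([22, 22, 0]) cylinder(h = 407, r = 22);
  translate([278, 22, 0]) cylinder(h = 407, r = 22);
  translate([22, 264, 0]) cylinder(h = 407, r = 22);
  translate([278, 264, 0]) cylinder(h = 407, r = 22);
}
translate([-430, 223, 0]) {
  translate([0, 0, 407]) cube([300, 286, 29]);
  translate([22, 22, 0]) cylinder(h = 407, r = 22);
  translate([278, 22, 0]) cylinder(h = 407, r = 22);
  translate([22, 264, 0]) cylinder(h = 407, r = 22);
  translate([278, 264, 0]) cylinder(h = 407, r = 22);
}
translate([926, 223, 0]) {
  translate([0, 0, 407]) cube([300, 286, 29]);
  translate([22, 22, 0]) cylinder(h = 407, r = 22);
  translate([278, 22, 0]) cylinder(h = 407, r = 22);
  translate([22, 264, 0]) cylinder(h = 407, r = 22);
  translate([278, 264, 0]) cylinder(h = 407, r = 22);
}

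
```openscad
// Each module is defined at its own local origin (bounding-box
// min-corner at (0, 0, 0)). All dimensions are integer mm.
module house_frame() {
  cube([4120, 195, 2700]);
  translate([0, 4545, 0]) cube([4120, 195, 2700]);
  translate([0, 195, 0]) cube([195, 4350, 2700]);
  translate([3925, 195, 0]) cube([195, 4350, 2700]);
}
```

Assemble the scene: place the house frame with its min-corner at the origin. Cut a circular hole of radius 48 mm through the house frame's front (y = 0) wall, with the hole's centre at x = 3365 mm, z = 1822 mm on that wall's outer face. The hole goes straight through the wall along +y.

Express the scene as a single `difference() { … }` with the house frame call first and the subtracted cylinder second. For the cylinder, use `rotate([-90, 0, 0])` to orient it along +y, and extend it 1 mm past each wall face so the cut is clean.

difference() {
  house_frame();
  translate([3365, -1, 1822]) rotate([-90, 0, 0]) cylinder(h = 197, r = 48);
}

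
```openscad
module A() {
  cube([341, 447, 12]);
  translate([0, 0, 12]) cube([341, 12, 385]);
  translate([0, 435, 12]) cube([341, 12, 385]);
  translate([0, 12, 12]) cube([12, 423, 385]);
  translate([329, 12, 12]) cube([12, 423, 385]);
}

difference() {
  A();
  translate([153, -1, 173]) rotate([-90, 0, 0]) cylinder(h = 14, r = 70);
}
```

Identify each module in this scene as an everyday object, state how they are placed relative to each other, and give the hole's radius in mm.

A is an open box. The open box has a circular hole through its front wall. The hole's radius is 70 mm.

The subtracted cylinder has r = 70 mm.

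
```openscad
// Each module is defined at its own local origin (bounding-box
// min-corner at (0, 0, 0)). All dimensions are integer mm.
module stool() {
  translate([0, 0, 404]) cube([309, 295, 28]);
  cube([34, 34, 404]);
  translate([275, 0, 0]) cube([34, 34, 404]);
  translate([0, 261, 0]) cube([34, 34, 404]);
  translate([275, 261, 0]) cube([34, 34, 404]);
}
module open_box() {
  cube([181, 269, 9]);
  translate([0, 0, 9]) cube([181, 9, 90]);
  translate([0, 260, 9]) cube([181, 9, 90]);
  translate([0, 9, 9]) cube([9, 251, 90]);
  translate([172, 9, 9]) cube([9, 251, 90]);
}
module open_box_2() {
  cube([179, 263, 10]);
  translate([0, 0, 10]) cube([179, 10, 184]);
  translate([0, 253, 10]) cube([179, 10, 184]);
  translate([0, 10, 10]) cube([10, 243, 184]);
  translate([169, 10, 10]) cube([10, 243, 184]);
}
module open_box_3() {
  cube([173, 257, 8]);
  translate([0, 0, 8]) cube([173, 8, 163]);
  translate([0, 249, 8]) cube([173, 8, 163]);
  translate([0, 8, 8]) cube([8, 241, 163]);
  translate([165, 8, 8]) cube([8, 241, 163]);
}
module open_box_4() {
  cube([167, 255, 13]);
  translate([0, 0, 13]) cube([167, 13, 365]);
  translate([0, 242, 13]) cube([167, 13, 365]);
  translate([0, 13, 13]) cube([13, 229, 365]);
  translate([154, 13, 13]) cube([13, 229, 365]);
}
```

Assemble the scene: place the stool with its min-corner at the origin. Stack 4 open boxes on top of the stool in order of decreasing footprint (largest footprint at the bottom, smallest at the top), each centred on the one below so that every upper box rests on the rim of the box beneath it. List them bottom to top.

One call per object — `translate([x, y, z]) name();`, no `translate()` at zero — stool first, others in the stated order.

stool();
translate([64, 13, 432]) open_box();
translate([65, 16, 531]) open_box_2();
translate([68, 19, 725]) open_box_3();
translate([71, 20, 896]) open_box_4();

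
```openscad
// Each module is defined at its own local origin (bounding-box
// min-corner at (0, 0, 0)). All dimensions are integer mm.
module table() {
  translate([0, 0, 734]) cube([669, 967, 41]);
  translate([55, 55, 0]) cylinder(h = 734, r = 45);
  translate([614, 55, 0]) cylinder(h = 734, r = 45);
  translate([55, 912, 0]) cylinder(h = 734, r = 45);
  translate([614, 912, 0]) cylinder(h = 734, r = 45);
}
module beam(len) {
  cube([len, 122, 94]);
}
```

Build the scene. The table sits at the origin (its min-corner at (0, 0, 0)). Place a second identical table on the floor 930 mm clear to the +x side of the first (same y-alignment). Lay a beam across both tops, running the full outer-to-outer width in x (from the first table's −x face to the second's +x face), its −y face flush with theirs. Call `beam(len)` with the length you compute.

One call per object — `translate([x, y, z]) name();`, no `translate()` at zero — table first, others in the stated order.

table();
translate([1599, 0, 0]) table();
translate([0, 0, 775]) beam(2268);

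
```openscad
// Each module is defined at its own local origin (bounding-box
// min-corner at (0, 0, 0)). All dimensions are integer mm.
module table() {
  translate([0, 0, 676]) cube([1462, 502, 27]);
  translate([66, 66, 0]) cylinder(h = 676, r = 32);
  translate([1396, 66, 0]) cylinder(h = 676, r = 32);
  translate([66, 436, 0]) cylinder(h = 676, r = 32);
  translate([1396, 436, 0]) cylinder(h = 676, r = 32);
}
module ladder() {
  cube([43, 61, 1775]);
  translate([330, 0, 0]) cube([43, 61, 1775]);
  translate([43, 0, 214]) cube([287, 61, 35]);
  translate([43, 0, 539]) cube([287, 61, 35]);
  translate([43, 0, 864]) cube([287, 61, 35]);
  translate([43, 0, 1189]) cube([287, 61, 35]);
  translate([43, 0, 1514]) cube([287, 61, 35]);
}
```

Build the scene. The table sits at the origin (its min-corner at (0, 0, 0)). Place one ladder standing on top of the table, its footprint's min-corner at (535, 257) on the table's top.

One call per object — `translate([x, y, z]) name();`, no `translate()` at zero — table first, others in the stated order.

table();
translate([535, 257, 703]) ladder();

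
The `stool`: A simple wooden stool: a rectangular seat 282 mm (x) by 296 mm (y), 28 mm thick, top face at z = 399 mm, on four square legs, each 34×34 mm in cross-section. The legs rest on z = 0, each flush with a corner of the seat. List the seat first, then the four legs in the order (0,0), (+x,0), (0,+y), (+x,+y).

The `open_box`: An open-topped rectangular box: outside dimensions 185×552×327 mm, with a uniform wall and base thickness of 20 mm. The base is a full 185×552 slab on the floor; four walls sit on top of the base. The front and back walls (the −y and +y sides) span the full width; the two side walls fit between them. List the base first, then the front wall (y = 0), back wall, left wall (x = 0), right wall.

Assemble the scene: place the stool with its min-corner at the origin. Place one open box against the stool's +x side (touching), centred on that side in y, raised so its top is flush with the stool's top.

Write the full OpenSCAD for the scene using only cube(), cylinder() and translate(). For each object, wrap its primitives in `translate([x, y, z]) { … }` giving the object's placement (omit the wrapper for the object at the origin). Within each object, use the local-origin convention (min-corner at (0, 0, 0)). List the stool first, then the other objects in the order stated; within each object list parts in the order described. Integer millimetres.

translate([0, 0, 371]) cube([282, 296, 28]);
cube([34, 34, 371]);
translate([248, 0, 0]) cube([34, 34, 371]);
translate([0, 262, 0]) cube([34, 34, 371]);
translate([248, 262, 0]) cube([34, 34, 371]);
translate([282, -128, 72]) {
  cube([185, 552, 20]);
  translate([0, 0, 20]) cube([185, 20, 307]);
  translate([0, 532, 20]) cube([185, 20, 307]);
  translate([0, 20, 20]) cube([20, 512, 307]);
  translate([165, 20, 20]) cube([20, 512, 307]);
}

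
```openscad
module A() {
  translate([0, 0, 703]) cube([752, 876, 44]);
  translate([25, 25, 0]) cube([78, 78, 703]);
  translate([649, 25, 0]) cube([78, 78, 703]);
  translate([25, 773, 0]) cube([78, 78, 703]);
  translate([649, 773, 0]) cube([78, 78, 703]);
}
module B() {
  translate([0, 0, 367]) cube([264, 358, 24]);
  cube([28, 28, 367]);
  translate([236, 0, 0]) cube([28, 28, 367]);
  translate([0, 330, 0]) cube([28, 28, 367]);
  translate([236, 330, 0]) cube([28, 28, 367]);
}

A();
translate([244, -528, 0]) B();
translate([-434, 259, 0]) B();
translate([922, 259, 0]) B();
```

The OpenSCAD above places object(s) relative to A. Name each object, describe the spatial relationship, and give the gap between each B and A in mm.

Each stool's nearest face is 170 mm from the table's bounding box.

A is a table. B is a stool. Three stools sit around the table at the −y, −x, +x sides. The gap between each stool and the table is 170 mm.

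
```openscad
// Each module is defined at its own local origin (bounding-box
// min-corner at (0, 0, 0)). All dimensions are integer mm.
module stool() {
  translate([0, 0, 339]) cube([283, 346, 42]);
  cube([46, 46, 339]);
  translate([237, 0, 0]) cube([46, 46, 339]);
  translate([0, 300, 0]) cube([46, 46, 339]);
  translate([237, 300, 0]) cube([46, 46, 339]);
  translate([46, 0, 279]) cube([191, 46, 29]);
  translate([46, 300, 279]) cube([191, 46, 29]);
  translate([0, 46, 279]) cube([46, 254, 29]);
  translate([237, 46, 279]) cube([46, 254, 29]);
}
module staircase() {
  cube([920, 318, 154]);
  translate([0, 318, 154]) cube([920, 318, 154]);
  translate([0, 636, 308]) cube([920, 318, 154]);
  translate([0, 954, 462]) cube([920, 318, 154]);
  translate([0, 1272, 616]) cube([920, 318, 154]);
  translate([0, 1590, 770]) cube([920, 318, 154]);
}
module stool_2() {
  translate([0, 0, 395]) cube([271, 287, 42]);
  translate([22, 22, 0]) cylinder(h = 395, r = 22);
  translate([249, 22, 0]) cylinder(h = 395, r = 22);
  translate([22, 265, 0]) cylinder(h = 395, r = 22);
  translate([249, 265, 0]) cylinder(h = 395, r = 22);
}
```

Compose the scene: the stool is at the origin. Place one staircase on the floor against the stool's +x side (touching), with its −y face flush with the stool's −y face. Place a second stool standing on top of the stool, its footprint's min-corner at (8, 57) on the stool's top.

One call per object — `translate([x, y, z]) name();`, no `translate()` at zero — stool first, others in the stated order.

stool();
translate([283, 0, 0]) staircase();
translate([8, 57, 381]) stool_2();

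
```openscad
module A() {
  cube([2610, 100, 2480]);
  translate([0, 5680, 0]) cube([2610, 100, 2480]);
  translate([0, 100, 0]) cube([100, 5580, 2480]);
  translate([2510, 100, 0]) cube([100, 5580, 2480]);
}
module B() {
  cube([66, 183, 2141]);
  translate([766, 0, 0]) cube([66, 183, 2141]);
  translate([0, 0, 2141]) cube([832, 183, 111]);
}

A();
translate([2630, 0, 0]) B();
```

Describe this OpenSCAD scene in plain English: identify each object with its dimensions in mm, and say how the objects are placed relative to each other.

A is a box-shaped house frame (walls only): outside footprint 2610×5780 mm, wall height 2480 mm, wall thickness 100 mm. The two y-facing walls run the full x-width; the two x-facing walls fit between the inner faces of the y-facing walls.

B is a rectangular door frame: two vertical jambs of 66×183 mm section, 2141 mm tall, with a clear opening 700 mm wide between their inner faces. A header 111 mm tall and 183 mm deep lies on top of the jambs and spans the full outside width.

The door frame is on the floor beside the house frame on its +x side.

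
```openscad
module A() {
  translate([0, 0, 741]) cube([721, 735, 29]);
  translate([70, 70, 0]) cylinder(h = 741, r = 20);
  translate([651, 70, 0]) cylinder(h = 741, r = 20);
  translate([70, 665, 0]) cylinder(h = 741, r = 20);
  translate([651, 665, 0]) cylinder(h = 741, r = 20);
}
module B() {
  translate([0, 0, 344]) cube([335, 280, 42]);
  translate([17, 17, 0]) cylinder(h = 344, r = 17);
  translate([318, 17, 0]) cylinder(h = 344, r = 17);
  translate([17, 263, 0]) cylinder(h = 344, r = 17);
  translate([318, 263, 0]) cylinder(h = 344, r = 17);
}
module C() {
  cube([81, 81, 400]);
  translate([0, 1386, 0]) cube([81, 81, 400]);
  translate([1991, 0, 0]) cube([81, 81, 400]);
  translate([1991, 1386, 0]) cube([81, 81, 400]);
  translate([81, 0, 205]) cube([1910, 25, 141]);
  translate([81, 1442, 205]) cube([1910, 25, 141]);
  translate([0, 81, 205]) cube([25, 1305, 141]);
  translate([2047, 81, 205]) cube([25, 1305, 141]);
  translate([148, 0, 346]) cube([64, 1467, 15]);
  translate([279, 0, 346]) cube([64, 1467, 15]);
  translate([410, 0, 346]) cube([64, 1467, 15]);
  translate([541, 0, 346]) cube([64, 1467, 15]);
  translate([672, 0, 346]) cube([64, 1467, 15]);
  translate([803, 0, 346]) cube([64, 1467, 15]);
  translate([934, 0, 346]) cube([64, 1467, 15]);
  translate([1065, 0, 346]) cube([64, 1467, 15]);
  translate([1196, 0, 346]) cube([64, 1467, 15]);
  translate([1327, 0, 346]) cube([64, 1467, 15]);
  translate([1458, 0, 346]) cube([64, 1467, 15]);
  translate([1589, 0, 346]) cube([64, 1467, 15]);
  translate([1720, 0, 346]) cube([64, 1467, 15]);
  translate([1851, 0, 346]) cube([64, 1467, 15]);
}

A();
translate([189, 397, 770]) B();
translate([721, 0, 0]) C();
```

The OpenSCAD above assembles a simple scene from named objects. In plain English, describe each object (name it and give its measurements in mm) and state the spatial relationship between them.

A is a table: top 721 mm (x) × 735 mm (y), 29 mm thick, upper face at z = 770 mm, on four round legs of 40 mm diameter, each leg's bounding box inset 50 mm from the nearest pair of top edges, running from z = 0 to the bottom of the top.

B is a simple wooden stool: a rectangular seat 335 mm (x) by 280 mm (y), 42 mm thick, top face at z = 386 mm, on four round legs, each 34 mm in diameter. The legs rest on z = 0, each leg's axis is inset half a diameter from the nearest pair of seat edges (so the leg's bounding box is flush with the corner).

C is a bed frame 2072 mm long (x) by 1467 mm wide (y). Four 81×81 mm corner posts, 400 mm tall, at the corners of the footprint. Four rails of 25 mm thickness and 141 mm height run between adjacent posts with their undersides at z = 205 mm, their outer faces flush with the outside of the frame (the two x-running rails run between the posts' inner faces; the two y-running rails run between the posts' inner faces). 14 slats, each 64 mm wide (x) and 15 mm thick, lie across the top of the two x-running rails, running the full 1467 mm width of the frame in y; the slats are evenly spaced along x between the inner faces of the end posts with equal gaps (rounded down to the nearest mm) at the −x end and between each pair — any rounding remainder accumulates at the +x end.

The stool is on top of the table. The bed frame is against the table's +x side, with their −y faces flush.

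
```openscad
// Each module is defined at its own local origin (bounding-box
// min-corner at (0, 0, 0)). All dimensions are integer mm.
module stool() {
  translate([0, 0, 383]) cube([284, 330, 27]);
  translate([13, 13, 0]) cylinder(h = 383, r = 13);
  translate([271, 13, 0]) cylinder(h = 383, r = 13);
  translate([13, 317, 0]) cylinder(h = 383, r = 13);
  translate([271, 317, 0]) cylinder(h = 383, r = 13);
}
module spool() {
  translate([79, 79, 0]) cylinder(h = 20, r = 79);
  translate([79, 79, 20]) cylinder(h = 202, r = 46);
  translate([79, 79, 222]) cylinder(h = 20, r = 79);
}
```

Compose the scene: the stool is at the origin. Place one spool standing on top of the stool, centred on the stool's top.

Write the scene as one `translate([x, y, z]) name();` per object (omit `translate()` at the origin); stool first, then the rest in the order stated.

stool();
translate([63, 86, 410]) spool();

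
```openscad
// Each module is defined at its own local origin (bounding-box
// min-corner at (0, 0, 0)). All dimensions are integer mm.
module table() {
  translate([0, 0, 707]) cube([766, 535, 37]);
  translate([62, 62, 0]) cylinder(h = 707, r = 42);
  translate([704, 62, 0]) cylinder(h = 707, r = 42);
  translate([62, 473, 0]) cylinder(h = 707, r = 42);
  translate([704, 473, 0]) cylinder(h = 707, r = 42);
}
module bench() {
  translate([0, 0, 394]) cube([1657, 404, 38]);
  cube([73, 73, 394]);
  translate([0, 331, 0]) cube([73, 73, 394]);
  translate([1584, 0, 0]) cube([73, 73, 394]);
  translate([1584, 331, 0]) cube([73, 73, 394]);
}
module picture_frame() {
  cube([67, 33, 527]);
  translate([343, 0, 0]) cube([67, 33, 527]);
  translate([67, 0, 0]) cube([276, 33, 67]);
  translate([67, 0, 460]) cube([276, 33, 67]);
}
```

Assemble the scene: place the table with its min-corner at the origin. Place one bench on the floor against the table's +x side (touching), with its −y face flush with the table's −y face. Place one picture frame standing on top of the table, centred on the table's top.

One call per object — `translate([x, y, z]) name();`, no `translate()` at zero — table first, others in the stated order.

table();
translate([766, 0, 0]) bench();
translate([178, 251, 744]) picture_frame();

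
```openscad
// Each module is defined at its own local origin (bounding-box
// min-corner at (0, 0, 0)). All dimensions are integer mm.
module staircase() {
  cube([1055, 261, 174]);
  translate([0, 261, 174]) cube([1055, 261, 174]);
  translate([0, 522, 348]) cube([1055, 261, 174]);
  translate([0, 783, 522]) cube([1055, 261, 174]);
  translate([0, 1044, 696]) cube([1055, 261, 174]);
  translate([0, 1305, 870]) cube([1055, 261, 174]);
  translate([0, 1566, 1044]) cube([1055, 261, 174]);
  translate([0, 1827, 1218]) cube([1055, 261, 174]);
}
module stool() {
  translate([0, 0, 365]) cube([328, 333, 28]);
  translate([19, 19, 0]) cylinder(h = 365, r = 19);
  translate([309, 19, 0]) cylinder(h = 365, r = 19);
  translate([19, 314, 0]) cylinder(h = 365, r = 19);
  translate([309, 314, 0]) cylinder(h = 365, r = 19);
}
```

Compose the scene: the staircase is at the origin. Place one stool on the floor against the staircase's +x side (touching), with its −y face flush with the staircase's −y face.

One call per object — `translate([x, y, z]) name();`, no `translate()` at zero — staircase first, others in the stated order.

staircase();
translate([1055, 0, 0]) stool();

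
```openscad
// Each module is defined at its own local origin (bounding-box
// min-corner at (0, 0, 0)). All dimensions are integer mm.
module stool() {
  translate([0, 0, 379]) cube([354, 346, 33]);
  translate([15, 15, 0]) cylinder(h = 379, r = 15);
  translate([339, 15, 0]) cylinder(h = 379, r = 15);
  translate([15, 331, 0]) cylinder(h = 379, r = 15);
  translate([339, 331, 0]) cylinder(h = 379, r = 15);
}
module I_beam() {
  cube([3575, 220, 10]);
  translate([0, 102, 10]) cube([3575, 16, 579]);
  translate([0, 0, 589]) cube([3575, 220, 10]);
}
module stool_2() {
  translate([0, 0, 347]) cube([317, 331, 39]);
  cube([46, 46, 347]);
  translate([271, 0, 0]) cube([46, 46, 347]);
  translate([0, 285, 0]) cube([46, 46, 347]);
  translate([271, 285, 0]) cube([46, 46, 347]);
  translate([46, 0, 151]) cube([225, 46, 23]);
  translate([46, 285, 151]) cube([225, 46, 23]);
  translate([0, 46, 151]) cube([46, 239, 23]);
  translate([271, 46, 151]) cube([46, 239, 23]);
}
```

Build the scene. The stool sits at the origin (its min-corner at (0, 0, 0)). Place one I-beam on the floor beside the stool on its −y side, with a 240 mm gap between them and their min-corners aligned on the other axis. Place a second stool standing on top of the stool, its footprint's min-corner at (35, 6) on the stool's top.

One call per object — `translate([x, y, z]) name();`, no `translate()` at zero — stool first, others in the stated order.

stool();
translate([0, -460, 0]) I_beam();
translate([35, 6, 412]) stool_2();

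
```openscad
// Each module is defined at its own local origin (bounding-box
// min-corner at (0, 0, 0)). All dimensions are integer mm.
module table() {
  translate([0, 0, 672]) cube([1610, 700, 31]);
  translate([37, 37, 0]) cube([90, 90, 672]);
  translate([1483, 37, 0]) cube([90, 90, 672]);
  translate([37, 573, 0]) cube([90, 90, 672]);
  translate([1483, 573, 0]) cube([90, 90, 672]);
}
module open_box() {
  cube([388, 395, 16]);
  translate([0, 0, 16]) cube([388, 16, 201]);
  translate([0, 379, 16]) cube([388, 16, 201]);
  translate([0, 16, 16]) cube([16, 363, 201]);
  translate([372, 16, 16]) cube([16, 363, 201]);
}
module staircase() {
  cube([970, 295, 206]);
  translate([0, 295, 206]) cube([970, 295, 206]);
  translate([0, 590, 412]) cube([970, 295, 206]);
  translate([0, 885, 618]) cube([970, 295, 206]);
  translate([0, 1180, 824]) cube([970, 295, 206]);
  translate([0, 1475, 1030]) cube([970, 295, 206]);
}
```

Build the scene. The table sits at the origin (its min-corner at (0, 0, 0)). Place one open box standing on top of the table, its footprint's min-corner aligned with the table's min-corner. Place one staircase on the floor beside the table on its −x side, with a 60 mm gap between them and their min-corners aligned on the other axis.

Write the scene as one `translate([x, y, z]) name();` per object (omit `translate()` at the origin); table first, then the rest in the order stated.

table();
translate([0, 0, 703]) open_box();
translate([-1030, 0, 0]) staircase();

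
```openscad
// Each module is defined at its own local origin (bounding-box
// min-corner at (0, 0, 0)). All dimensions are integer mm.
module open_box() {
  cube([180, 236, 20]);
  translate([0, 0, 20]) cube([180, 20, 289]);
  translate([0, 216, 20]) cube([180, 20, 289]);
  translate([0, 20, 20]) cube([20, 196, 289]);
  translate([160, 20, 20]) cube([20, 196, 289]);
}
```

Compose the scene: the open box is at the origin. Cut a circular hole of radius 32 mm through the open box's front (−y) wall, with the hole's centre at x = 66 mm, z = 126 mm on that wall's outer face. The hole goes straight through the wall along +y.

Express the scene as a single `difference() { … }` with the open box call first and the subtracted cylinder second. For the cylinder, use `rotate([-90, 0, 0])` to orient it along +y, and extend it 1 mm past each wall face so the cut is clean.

difference() {
  open_box();
  translate([66, -1, 126]) rotate([-90, 0, 0]) cylinder(h = 22, r = 32);
}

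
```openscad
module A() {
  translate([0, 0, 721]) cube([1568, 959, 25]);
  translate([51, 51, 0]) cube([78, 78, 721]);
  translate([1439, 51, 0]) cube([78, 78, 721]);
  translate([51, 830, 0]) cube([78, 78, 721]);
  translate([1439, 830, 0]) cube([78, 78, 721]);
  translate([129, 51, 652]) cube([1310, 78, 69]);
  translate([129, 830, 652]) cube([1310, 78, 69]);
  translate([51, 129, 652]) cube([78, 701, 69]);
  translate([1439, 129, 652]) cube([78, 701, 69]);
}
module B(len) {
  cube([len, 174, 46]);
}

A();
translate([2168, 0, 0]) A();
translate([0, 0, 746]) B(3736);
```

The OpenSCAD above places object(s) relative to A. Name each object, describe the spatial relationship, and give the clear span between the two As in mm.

Second table starts at x = 2168; first ends at x = 1568; clear span = 2168 − 1568 = 600 mm.

A is a table. B is a beam. A beam spans the tops of two tables. The clear span between the two tables is 600 mm.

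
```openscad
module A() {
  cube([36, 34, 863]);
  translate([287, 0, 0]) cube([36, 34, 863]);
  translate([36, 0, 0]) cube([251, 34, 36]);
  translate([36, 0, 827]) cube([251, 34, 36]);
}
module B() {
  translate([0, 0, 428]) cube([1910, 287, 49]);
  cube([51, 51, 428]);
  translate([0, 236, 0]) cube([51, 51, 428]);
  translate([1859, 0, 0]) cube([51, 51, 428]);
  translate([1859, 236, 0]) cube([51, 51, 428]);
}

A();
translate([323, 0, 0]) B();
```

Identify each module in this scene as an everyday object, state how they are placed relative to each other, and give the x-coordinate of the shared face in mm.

A is a picture frame. B is a bench. The bench is against the picture frame's +x side, with their −y faces flush. The x-coordinate of the shared face is 323 mm.

The picture frame's +x face and the bench's −x face are both at x = 323 mm.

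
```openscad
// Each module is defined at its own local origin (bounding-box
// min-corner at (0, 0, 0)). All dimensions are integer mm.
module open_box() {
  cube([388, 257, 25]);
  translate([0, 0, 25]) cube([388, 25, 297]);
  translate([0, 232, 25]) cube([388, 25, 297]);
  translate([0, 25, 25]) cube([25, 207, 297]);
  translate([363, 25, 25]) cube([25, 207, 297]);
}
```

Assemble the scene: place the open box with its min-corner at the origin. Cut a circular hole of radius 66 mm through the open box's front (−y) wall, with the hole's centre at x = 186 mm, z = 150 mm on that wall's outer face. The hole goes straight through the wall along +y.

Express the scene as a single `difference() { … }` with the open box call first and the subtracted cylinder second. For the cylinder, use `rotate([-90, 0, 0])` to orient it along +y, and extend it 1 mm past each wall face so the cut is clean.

difference() {
  open_box();
  translate([186, -1, 150]) rotate([-90, 0, 0]) cylinder(h = 27, r = 66);
}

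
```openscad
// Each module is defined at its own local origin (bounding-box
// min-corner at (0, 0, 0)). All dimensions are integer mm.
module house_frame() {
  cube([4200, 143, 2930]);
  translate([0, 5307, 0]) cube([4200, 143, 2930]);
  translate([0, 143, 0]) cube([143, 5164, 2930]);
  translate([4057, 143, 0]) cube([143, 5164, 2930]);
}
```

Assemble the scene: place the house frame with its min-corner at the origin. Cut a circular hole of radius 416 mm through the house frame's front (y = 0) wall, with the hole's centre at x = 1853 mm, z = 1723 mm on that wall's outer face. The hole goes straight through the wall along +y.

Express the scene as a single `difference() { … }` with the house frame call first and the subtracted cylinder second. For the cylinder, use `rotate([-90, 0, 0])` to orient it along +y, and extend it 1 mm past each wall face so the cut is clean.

difference() {
  house_frame();
  translate([1853, -1, 1723]) rotate([-90, 0, 0]) cylinder(h = 145, r = 416);
}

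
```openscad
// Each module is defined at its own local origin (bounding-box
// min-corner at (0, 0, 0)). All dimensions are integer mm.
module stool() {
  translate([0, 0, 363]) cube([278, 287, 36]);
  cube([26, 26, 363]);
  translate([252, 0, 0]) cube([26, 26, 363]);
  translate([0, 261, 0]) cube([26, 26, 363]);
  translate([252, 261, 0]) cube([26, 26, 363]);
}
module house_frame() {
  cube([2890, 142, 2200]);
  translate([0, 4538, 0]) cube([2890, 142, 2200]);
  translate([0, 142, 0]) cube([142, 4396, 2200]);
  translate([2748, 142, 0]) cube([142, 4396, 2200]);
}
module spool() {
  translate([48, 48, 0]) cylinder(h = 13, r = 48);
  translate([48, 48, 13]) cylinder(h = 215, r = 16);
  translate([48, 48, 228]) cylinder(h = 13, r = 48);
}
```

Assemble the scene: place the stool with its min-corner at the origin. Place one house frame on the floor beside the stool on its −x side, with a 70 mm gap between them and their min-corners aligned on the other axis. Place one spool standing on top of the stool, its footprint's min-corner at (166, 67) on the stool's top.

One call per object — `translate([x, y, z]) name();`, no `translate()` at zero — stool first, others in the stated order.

stool();
translate([-2960, 0, 0]) house_frame();
translate([166, 67, 399]) spool();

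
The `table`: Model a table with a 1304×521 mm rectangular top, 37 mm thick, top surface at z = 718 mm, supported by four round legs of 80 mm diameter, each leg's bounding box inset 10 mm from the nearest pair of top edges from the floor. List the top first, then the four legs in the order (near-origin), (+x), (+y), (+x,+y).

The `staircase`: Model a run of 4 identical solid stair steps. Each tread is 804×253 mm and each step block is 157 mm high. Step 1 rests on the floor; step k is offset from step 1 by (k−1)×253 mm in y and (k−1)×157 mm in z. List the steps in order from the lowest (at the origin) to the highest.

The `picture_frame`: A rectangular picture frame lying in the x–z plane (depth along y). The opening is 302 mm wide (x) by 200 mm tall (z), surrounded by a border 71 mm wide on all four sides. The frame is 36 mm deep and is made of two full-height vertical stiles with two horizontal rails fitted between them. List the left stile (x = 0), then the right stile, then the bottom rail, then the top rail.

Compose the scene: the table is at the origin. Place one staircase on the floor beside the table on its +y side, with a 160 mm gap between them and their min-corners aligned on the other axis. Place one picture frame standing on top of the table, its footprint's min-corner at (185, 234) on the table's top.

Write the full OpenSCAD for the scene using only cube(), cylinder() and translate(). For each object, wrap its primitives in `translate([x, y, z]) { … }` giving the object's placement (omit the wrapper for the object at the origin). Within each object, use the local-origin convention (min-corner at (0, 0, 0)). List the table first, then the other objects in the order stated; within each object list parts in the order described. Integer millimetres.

translate([0, 0, 681]) cube([1304, 521, 37]);
translate([50, 50, 0]) cylinder(h = 681, r = 40);
translate([1254, 50, 0]) cylinder(h = 681, r = 40);
translate([50, 471, 0]) cylinder(h = 681, r = 40);
translate([1254, 471, 0]) cylinder(h = 681, r = 40);
translate([0, 681, 0]) {
  cube([804, 253, 157]);
  translate([0, 253, 157]) cube([804, 253, 157]);
  translate([0, 506, 314]) cube([804, 253, 157]);
  translate([0, 759, 471]) cube([804, 253, 157]);
}
translate([185, 234, 718]) {
  cube([71, 36, 342]);
  translate([373, 0, 0]) cube([71, 36, 342]);
  translate([71, 0, 0]) cube([302, 36, 71]);
  translate([71, 0, 271]) cube([302, 36, 71]);
}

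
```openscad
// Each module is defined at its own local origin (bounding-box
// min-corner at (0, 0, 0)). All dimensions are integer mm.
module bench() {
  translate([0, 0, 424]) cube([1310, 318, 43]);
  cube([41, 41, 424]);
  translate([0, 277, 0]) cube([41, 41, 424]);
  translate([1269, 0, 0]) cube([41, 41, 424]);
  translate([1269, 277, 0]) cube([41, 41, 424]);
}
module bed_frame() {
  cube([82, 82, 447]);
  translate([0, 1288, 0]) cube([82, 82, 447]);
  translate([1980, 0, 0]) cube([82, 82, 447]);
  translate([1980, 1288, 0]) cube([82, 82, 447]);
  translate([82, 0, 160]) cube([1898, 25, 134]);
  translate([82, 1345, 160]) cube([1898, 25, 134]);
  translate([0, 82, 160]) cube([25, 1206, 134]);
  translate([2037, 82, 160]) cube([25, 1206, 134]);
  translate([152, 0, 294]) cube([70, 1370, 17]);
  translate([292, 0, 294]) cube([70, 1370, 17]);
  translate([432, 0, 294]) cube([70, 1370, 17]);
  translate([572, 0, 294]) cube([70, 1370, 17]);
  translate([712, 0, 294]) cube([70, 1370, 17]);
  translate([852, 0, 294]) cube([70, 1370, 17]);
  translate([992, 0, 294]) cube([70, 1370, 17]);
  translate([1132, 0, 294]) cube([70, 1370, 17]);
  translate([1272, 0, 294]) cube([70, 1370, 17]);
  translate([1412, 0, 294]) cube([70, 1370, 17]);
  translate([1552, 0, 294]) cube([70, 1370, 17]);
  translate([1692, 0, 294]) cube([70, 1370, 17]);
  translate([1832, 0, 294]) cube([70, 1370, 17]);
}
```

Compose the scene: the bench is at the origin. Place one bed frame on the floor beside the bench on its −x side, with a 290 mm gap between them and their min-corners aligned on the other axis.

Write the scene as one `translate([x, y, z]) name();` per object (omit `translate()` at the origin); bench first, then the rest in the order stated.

bench();
translate([-2352, 0, 0]) bed_frame();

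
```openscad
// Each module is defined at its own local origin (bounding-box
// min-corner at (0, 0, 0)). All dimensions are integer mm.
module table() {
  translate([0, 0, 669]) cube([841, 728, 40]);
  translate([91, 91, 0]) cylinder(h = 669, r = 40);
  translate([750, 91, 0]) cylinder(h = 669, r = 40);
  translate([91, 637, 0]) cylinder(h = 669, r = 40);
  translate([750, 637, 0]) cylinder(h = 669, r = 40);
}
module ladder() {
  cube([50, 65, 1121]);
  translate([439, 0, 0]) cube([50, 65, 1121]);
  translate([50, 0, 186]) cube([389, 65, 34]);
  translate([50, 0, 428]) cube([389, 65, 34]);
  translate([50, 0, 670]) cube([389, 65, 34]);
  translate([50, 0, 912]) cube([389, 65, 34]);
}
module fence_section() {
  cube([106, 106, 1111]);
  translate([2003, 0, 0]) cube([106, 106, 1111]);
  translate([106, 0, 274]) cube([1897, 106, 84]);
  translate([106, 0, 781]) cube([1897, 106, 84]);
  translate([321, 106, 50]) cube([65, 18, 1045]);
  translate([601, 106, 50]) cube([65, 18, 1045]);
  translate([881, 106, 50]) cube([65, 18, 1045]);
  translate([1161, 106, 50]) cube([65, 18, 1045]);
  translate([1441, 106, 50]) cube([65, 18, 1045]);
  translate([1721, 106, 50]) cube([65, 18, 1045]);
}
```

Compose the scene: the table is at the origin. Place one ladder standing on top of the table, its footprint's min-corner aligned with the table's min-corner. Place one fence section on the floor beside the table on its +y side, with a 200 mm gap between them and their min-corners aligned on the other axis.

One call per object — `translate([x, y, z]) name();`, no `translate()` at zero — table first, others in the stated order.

table();
translate([0, 0, 709]) ladder();
translate([0, 928, 0]) fence_section();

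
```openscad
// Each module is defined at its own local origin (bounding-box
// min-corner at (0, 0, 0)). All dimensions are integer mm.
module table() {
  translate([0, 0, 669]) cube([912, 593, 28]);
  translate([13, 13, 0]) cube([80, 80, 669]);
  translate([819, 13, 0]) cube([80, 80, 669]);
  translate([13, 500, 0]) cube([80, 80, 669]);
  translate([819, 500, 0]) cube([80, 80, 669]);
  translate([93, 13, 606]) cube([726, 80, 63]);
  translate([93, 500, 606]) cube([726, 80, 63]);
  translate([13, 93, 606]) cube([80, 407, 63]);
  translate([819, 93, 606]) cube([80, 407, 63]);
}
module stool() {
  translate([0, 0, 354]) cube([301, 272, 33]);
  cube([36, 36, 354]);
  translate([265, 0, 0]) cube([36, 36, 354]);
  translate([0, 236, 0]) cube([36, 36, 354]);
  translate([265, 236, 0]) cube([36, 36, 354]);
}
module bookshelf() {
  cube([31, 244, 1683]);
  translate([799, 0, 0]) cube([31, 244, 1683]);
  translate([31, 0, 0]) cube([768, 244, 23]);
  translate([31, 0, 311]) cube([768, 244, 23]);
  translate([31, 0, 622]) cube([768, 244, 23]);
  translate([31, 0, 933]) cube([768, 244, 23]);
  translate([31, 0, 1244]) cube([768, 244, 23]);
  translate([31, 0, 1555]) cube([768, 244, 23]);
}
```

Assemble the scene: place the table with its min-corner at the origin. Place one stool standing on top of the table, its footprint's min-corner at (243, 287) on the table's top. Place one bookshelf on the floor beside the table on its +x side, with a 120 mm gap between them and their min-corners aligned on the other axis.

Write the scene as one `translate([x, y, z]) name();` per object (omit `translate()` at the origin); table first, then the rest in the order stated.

table();
translate([243, 287, 697]) stool();
translate([1032, 0, 0]) bookshelf();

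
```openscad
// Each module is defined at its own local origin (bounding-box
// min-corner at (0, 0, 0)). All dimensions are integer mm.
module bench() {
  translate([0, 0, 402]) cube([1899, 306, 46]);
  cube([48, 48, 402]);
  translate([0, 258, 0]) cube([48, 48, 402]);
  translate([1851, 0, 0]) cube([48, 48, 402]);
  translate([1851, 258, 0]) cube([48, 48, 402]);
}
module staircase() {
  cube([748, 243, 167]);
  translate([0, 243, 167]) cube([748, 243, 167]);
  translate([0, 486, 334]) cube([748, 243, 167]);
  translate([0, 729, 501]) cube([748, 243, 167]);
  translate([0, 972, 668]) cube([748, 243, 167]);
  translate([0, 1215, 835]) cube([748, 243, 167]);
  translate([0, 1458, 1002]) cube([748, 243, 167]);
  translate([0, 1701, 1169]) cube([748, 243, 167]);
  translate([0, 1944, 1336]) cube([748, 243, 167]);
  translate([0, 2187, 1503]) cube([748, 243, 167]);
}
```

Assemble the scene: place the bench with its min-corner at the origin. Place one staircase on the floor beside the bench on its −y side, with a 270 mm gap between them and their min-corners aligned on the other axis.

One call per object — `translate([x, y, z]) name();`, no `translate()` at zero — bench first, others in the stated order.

bench();
translate([0, -2700, 0]) staircase();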